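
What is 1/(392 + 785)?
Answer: 1/1177 ≈ 0.00084962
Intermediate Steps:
1/(392 + 785) = 1/1177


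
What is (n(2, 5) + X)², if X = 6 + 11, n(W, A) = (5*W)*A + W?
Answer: 4761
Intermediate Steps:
n(W, A) = W + 5*A*W (n(W, A) = 5*A*W + W = W + 5*A*W)
X = 17
(n(2, 5) + X)² = (2*(1 + 5*5) + 17)² = (2*(1 + 25) + 17)² = (2*26 + 17)² = (52 + 17)² = 69² = 4761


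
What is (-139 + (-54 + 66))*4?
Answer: -508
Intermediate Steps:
(-139 + (-54 + 66))*4 = (-139 + 12)*4 = -127*4 = -508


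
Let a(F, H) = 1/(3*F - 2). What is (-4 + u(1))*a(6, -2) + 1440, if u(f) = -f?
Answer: 23035/16 ≈ 1439.7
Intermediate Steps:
a(F, H) = 1/(-2 + 3*F)
(-4 + u(1))*a(6, -2) + 1440 = (-4 - 1*1)/(-2 + 3*6) + 1440 = (-4 - 1)/(-2 + 18) + 1440 = -5/16 + 1440 = 23035/16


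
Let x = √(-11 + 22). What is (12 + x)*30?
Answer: 360 + 30*√11 ≈ 459.50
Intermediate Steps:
x = √11 ≈ 3.3166
(12 + x)*30 = (12 + √11)*30 = 360 + 30*√11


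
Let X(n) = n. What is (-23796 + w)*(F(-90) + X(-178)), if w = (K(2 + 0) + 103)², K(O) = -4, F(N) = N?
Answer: 3750660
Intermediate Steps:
w = 9801 (w = (-4 + 103)² = 99² = 9801)
(-23796 + w)*(F(-90) + X(-178)) = (-23796 + 9801)*(-90 - 178) = -13995*(-268) = 3750660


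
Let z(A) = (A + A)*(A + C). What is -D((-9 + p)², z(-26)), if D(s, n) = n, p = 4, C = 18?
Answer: -416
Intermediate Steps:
z(A) = 2*A*(18 + A) (z(A) = (A + A)*(A + 18) = (2*A)*(18 + A) = 2*A*(18 + A))
-D((-9 + p)², z(-26)) = -2*(-26)*(18 - 26) = -2*(-26)*(-8) = -1*416 = -416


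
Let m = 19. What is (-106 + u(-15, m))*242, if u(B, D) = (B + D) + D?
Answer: -20086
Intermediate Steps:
u(B, D) = B + 2*D
(-106 + u(-15, m))*242 = (-106 + (-15 + 2*19))*242 = (-106 + (-15 + 38))*242 = (-106 + 23)*242 = -83*242 = -20086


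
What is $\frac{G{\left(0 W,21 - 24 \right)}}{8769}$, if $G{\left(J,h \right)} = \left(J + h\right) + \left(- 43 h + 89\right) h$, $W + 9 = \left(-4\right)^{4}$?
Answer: $- \frac{219}{2923} \approx -0.074923$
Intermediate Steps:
$W = 247$ ($W = -9 + \left(-4\right)^{4} = -9 + 256 = 247$)
$G{\left(J,h \right)} = J + h + h \left(89 - 43 h\right)$ ($G{\left(J,h \right)} = \left(J + h\right) + \left(89 - 43 h\right) h = \left(J + h\right) + h \left(89 - 43 h\right) = J + h + h \left(89 - 43 h\right)$)
$\frac{G{\left(0 W,21 - 24 \right)}}{8769} = \frac{0 \cdot 247 - 43 \left(21 - 24\right)^{2} + 90 \left(21 - 24\right)}{8769} = \left(0 - 43 \left(21 - 24\right)^{2} + 90 \left(21 - 24\right)\right) \frac{1}{8769} = \left(0 - 43 \left(-3\right)^{2} + 90 \left(-3\right)\right) \frac{1}{8769} = \left(0 - 387 - 270\right) \frac{1}{8769} = \left(-657\right) \frac{1}{8769} = - \frac{219}{2923}$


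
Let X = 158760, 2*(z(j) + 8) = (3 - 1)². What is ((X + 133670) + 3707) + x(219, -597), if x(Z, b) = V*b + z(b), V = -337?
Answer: 497320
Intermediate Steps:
z(j) = -6 (z(j) = -8 + (3 - 1)²/2 = -8 + (½)*2² = -8 + (½)*4 = -8 + 2 = -6)
x(Z, b) = -6 - 337*b (x(Z, b) = -337*b - 6 = -6 - 337*b)
((X + 133670) + 3707) + x(219, -597) = ((158760 + 133670) + 3707) + (-6 - 337*(-597)) = (292430 + 3707) + (-6 + 201189) = 296137 + 201183 = 497320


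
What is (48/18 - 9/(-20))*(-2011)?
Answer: -376057/60 ≈ -6267.6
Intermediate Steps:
(48/18 - 9/(-20))*(-2011) = (48*(1/18) - 9*(-1/20))*(-2011) = (8/3 + 9/20)*(-2011) = (187/60)*(-2011) = -376057/60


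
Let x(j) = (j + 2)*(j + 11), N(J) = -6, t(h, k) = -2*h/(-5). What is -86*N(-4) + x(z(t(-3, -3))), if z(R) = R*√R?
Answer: 67034/125 - 78*I*√30/25 ≈ 536.27 - 17.089*I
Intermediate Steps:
t(h, k) = 2*h/5 (t(h, k) = -2*h*(-⅕) = 2*h/5)
z(R) = R^(3/2)
x(j) = (2 + j)*(11 + j)
-86*N(-4) + x(z(t(-3, -3))) = -86*(-6) + (22 + (((⅖)*(-3))^(3/2))² + 13*((⅖)*(-3))^(3/2)) = 516 + (22 + ((-6/5)^(3/2))² + 13*(-6/5)^(3/2)) = 516 + (22 + (-6*I*√30/25)² + 13*(-6*I*√30/25)) = 516 + (22 - 216/125 - 78*I*√30/25) = 516 + (2534/125 - 78*I*√30/25) = 67034/125 - 78*I*√30/25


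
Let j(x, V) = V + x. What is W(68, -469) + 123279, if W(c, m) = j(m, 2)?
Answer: 122812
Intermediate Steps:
W(c, m) = 2 + m
W(68, -469) + 123279 = (2 - 469) + 123279 = -467 + 123279 = 122812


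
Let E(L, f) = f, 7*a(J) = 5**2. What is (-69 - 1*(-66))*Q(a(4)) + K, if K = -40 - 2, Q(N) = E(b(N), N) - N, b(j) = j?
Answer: -42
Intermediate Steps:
a(J) = 25/7 (a(J) = (1/7)*5**2 = (1/7)*25 = 25/7)
Q(N) = 0 (Q(N) = N - N = 0)
K = -42
(-69 - 1*(-66))*Q(a(4)) + K = (-69 - 1*(-66))*0 - 42 = (-69 + 66)*0 - 42 = -3*0 - 42 = 0 - 42 = -42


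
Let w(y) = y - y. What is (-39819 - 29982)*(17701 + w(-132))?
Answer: -1235547501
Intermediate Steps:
w(y) = 0
(-39819 - 29982)*(17701 + w(-132)) = (-39819 - 29982)*(17701 + 0) = -69801*17701 = -1235547501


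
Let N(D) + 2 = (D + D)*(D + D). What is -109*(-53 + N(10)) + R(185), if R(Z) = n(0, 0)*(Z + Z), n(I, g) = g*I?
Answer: -37605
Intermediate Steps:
n(I, g) = I*g
N(D) = -2 + 4*D**2 (N(D) = -2 + (D + D)*(D + D) = -2 + (2*D)*(2*D) = -2 + 4*D**2)
R(Z) = 0 (R(Z) = (0*0)*(Z + Z) = 0*(2*Z) = 0)
-109*(-53 + N(10)) + R(185) = -109*(-53 + (-2 + 4*10**2)) + 0 = -109*(-53 + (-2 + 4*100)) + 0 = -109*(-53 + (-2 + 400)) + 0 = -109*(-53 + 398) + 0 = -109*345 + 0 = -37605 + 0 = -37605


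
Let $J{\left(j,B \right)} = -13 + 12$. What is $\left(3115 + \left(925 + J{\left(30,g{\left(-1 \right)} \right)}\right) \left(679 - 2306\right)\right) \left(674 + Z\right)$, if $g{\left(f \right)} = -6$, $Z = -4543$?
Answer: $5804401477$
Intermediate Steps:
$J{\left(j,B \right)} = -1$
$\left(3115 + \left(925 + J{\left(30,g{\left(-1 \right)} \right)}\right) \left(679 - 2306\right)\right) \left(674 + Z\right) = \left(3115 + \left(925 - 1\right) \left(679 - 2306\right)\right) \left(674 - 4543\right) = \left(3115 + 924 \left(-1627\right)\right) \left(-3869\right) = \left(3115 - 1503348\right) \left(-3869\right) = \left(-1500233\right) \left(-3869\right) = 5804401477$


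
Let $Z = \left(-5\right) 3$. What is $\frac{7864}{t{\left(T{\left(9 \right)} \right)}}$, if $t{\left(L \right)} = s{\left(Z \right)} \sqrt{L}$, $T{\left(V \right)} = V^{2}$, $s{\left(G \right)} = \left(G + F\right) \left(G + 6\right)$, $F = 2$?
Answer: $\frac{7864}{1053} \approx 7.4682$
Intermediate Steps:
$Z = -15$
$s{\left(G \right)} = \left(2 + G\right) \left(6 + G\right)$ ($s{\left(G \right)} = \left(G + 2\right) \left(G + 6\right) = \left(2 + G\right) \left(6 + G\right)$)
$t{\left(L \right)} = 117 \sqrt{L}$ ($t{\left(L \right)} = \left(12 + \left(-15\right)^{2} + 8 \left(-15\right)\right) \sqrt{L} = \left(12 + 225 - 120\right) \sqrt{L} = 117 \sqrt{L}$)
$\frac{7864}{t{\left(T{\left(9 \right)} \right)}} = \frac{7864}{117 \sqrt{9^{2}}} = \frac{7864}{117 \sqrt{81}} = \frac{7864}{117 \cdot 9} = \frac{7864}{1053}$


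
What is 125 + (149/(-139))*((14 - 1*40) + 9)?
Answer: 19908/139 ≈ 143.22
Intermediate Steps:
125 + (149/(-139))*((14 - 1*40) + 9) = 125 + (149*(-1/139))*((14 - 40) + 9) = 125 - 149*(-26 + 9)/139 = 125 - 149/139*(-17) = 125 + 2533/139 = 19908/139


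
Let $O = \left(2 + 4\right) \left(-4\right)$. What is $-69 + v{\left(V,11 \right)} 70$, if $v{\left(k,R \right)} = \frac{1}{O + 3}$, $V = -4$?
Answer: $- \frac{217}{3} \approx -72.333$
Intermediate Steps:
$O = -24$ ($O = 6 \left(-4\right) = -24$)
$v{\left(k,R \right)} = - \frac{1}{21}$ ($v{\left(k,R \right)} = \frac{1}{-24 + 3} = \frac{1}{-21} = - \frac{1}{21}$)
$-69 + v{\left(V,11 \right)} 70 = -69 - \frac{10}{3} = - \frac{217}{3}$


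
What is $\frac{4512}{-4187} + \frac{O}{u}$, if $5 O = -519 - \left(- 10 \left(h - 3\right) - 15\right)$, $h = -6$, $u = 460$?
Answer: $- \frac{6432339}{4815050} \approx -1.3359$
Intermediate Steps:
$O = - \frac{594}{5}$ ($O = \frac{-519 - \left(- 10 \left(-6 - 3\right) - 15\right)}{5} = \frac{-519 - \left(\left(-10\right) \left(-9\right) - 15\right)}{5} = \frac{-519 - \left(90 - 15\right)}{5} = \frac{-519 - 75}{5} = \frac{1}{5} \left(-594\right) = - \frac{594}{5} \approx -118.8$)
$\frac{4512}{-4187} + \frac{O}{u} = \frac{4512}{-4187} - \frac{594}{5 \cdot 460} = 4512 \left(- \frac{1}{4187}\right) - \frac{297}{1150} = - \frac{4512}{4187} - \frac{297}{1150} = - \frac{6432339}{4815050}$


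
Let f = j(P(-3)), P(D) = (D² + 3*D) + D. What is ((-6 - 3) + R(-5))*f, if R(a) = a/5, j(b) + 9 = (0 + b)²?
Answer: 0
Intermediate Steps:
P(D) = D² + 4*D
j(b) = -9 + b² (j(b) = -9 + (0 + b)² = -9 + b²)
R(a) = a/5 (R(a) = a*(⅕) = a/5)
f = 0 (f = -9 + (-3*(4 - 3))² = -9 + (-3*1)² = -9 + (-3)² = -9 + 9 = 0)
((-6 - 3) + R(-5))*f = ((-6 - 3) + (⅕)*(-5))*0 = (-9 - 1)*0 = -10*0 = 0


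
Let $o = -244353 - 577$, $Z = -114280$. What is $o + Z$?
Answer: $-359210$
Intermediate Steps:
$o = -244930$ ($o = -244353 - 577 = -244930$)
$o + Z = -244930 - 114280 = -359210$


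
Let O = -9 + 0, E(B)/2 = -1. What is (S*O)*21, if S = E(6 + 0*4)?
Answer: 378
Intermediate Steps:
E(B) = -2 (E(B) = 2*(-1) = -2)
S = -2
O = -9
(S*O)*21 = -2*(-9)*21 = 18*21 = 378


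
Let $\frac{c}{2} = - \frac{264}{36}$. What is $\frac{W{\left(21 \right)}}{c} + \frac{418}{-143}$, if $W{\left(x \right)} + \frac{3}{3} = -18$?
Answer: $- \frac{931}{572} \approx -1.6276$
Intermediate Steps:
$c = - \frac{44}{3}$ ($c = 2 \left(- \frac{264}{36}\right) = 2 \left(\left(-264\right) \frac{1}{36}\right) = 2 \left(- \frac{22}{3}\right) = - \frac{44}{3} \approx -14.667$)
$W{\left(x \right)} = -19$ ($W{\left(x \right)} = -1 - 18 = -19$)
$\frac{W{\left(21 \right)}}{c} + \frac{418}{-143} = - \frac{19}{- \frac{44}{3}} + \frac{418}{-143} = \left(-19\right) \left(- \frac{3}{44}\right) + 418 \left(- \frac{1}{143}\right) = \frac{57}{44} - \frac{38}{13} = - \frac{931}{572}$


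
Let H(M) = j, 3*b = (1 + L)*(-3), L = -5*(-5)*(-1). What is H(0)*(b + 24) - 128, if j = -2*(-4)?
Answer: 256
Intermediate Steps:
L = -25 (L = 25*(-1) = -25)
b = 24 (b = ((1 - 25)*(-3))/3 = (-24*(-3))/3 = (1/3)*72 = 24)
j = 8
H(M) = 8
H(0)*(b + 24) - 128 = 8*(24 + 24) - 128 = 8*48 - 128 = 384 - 128 = 256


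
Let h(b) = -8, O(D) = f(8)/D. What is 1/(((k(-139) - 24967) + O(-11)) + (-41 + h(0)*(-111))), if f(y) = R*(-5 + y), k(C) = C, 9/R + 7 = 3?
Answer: -44/1067369 ≈ -4.1223e-5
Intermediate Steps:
R = -9/4 (R = 9/(-7 + 3) = 9/(-4) = 9*(-¼) = -9/4 ≈ -2.2500)
f(y) = 45/4 - 9*y/4 (f(y) = -9*(-5 + y)/4 = 45/4 - 9*y/4)
O(D) = -27/(4*D) (O(D) = (45/4 - 9/4*8)/D = (45/4 - 18)/D = -27/(4*D))
1/(((k(-139) - 24967) + O(-11)) + (-41 + h(0)*(-111))) = 1/(((-139 - 24967) - 27/4/(-11)) + (-41 - 8*(-111))) = 1/((-25106 - 27/4*(-1/11)) + (-41 + 888)) = 1/((-25106 + 27/44) + 847) = 1/(-1104637/44 + 847) = 1/(-1067369/44) = -44/1067369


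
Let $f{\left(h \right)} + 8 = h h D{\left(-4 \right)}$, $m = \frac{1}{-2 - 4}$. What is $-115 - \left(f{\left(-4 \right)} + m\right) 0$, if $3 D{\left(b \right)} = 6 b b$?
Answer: $-115$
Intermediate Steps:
$D{\left(b \right)} = 2 b^{2}$ ($D{\left(b \right)} = \frac{6 b b}{3} = \frac{6 b^{2}}{3} = 2 b^{2}$)
$m = - \frac{1}{6}$ ($m = \frac{1}{-6} = - \frac{1}{6} \approx -0.16667$)
$f{\left(h \right)} = -8 + 32 h^{2}$ ($f{\left(h \right)} = -8 + h h 2 \left(-4\right)^{2} = -8 + h^{2} \cdot 2 \cdot 16 = -8 + h^{2} \cdot 32 = -8 + 32 h^{2}$)
$-115 - \left(f{\left(-4 \right)} + m\right) 0 = -115 - \left(\left(-8 + 32 \left(-4\right)^{2}\right) - \frac{1}{6}\right) 0 = -115 - \left(\left(-8 + 32 \cdot 16\right) - \frac{1}{6}\right) 0 = -115 - \left(\left(-8 + 512\right) - \frac{1}{6}\right) 0 = -115 - \left(504 - \frac{1}{6}\right) 0 = -115 - \frac{3023}{6} \cdot 0 = -115 - 0 = -115 + 0 = -115$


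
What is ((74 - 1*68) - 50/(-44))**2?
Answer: 24649/484 ≈ 50.928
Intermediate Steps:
((74 - 1*68) - 50/(-44))**2 = ((74 - 68) - 50*(-1/44))**2 = (6 + 25/22)**2 = (157/22)**2 = 24649/484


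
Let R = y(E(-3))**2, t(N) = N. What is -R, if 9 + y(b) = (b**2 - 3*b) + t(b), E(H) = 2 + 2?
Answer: -1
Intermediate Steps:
E(H) = 4
y(b) = -9 + b**2 - 2*b (y(b) = -9 + ((b**2 - 3*b) + b) = -9 + (b**2 - 2*b) = -9 + b**2 - 2*b)
R = 1 (R = (-9 + 4**2 - 2*4)**2 = (-9 + 16 - 8)**2 = (-1)**2 = 1)
-R = -1*1 = -1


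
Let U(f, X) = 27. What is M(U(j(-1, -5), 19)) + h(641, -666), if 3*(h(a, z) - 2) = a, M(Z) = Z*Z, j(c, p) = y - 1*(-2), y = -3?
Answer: 2834/3 ≈ 944.67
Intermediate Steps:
j(c, p) = -1 (j(c, p) = -3 - 1*(-2) = -3 + 2 = -1)
M(Z) = Z**2
h(a, z) = 2 + a/3
M(U(j(-1, -5), 19)) + h(641, -666) = 27**2 + (2 + (1/3)*641) = 729 + (2 + 641/3) = 729 + 647/3 = 2834/3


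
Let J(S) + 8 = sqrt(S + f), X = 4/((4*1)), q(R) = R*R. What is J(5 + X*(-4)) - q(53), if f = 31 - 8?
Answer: -2817 + 2*sqrt(6) ≈ -2812.1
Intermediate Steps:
q(R) = R**2
f = 23
X = 1 (X = 4/4 = 4*(1/4) = 1)
J(S) = -8 + sqrt(23 + S) (J(S) = -8 + sqrt(S + 23) = -8 + sqrt(23 + S))
J(5 + X*(-4)) - q(53) = (-8 + sqrt(23 + (5 + 1*(-4)))) - 1*53**2 = (-8 + sqrt(23 + (5 - 4))) - 1*2809 = (-8 + sqrt(23 + 1)) - 2809 = (-8 + sqrt(24)) - 2809 = (-8 + 2*sqrt(6)) - 2809 = -2817 + 2*sqrt(6)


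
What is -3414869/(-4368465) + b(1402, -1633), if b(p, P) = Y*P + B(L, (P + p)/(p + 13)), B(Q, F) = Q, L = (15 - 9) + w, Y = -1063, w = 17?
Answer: 7583230545299/4368465 ≈ 1.7359e+6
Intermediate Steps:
L = 23 (L = (15 - 9) + 17 = 6 + 17 = 23)
b(p, P) = 23 - 1063*P (b(p, P) = -1063*P + 23 = 23 - 1063*P)
-3414869/(-4368465) + b(1402, -1633) = -3414869/(-4368465) + (23 - 1063*(-1633)) = -3414869*(-1/4368465) + (23 + 1735879) = 3414869/4368465 + 1735902 = 7583230545299/4368465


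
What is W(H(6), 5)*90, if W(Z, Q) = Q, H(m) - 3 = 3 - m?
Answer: 450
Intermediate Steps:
H(m) = 6 - m (H(m) = 3 + (3 - m) = 6 - m)
W(H(6), 5)*90 = 5*90 = 450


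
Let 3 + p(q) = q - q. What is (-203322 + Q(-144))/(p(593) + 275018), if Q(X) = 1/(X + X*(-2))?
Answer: -29278367/39602160 ≈ -0.73931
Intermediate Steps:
p(q) = -3 (p(q) = -3 + (q - q) = -3 + 0 = -3)
Q(X) = -1/X (Q(X) = 1/(X - 2*X) = 1/(-X) = -1/X)
(-203322 + Q(-144))/(p(593) + 275018) = (-203322 - 1/(-144))/(-3 + 275018) = (-203322 - 1*(-1/144))/275015 = (-203322 + 1/144)*(1/275015) = -29278367/144*1/275015 = -29278367/39602160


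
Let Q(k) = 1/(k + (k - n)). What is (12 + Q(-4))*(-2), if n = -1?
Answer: -166/7 ≈ -23.714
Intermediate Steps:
Q(k) = 1/(1 + 2*k) (Q(k) = 1/(k + (k - 1*(-1))) = 1/(k + (k + 1)) = 1/(k + (1 + k)) = 1/(1 + 2*k))
(12 + Q(-4))*(-2) = (12 + 1/(1 + 2*(-4)))*(-2) = (12 + 1/(1 - 8))*(-2) = (12 + 1/(-7))*(-2) = (12 - ⅐)*(-2) = (83/7)*(-2) = -166/7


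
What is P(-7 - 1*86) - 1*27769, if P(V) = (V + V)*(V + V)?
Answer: 6827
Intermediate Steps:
P(V) = 4*V² (P(V) = (2*V)*(2*V) = 4*V²)
P(-7 - 1*86) - 1*27769 = 4*(-7 - 1*86)² - 1*27769 = 4*(-7 - 86)² - 27769 = 4*(-93)² - 27769 = 4*8649 - 27769 = 34596 - 27769 = 6827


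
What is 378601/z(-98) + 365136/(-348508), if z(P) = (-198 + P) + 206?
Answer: -32994584887/7841430 ≈ -4207.7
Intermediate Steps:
z(P) = 8 + P
378601/z(-98) + 365136/(-348508) = 378601/(8 - 98) + 365136/(-348508) = 378601/(-90) + 365136*(-1/348508) = 378601*(-1/90) - 91284/87127 = -378601/90 - 91284/87127 = -32994584887/7841430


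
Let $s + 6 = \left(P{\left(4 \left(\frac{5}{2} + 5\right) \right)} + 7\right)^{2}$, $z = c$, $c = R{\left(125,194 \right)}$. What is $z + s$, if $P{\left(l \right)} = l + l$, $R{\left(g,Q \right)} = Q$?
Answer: $4677$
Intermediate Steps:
$c = 194$
$z = 194$
$P{\left(l \right)} = 2 l$
$s = 4483$ ($s = -6 + \left(2 \cdot 4 \left(\frac{5}{2} + 5\right) + 7\right)^{2} = -6 + \left(2 \cdot 4 \cdot \frac{15}{2} + 7\right)^{2} = -6 + \left(2 \cdot 30 + 7\right)^{2} = -6 + \left(60 + 7\right)^{2} = -6 + 67^{2} = -6 + 4489 = 4483$)
$z + s = 194 + 4483 = 4677$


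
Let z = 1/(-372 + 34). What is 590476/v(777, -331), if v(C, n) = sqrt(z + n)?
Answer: -7676188*I*sqrt(24862)/37293 ≈ -32455.0*I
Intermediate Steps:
z = -1/338 (z = 1/(-338) = -1/338 ≈ -0.0029586)
v(C, n) = sqrt(-1/338 + n)
590476/v(777, -331) = 590476/((sqrt(-2 + 676*(-331))/26)) = 590476/((sqrt(-2 - 223756)/26)) = 590476/((sqrt(-223758)/26)) = 590476/(((3*I*sqrt(24862))/26)) = 590476/((3*I*sqrt(24862)/26)) = 590476*(-13*I*sqrt(24862)/37293) = -7676188*I*sqrt(24862)/37293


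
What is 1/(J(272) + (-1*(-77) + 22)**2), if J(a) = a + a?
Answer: 1/10345 ≈ 9.6665e-5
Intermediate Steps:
J(a) = 2*a
1/(J(272) + (-1*(-77) + 22)**2) = 1/(2*272 + (-1*(-77) + 22)**2) = 1/(544 + (77 + 22)**2) = 1/(544 + 99**2) = 1/(544 + 9801) = 1/10345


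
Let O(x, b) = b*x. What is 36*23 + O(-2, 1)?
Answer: 826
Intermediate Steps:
36*23 + O(-2, 1) = 36*23 + 1*(-2) = 828 - 2 = 826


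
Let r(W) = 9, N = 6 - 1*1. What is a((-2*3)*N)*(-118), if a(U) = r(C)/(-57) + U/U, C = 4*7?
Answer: -1888/19 ≈ -99.368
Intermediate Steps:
C = 28
N = 5 (N = 6 - 1 = 5)
a(U) = 16/19 (a(U) = 9/(-57) + U/U = 9*(-1/57) + 1 = -3/19 + 1 = 16/19)
a((-2*3)*N)*(-118) = (16/19)*(-118) = -1888/19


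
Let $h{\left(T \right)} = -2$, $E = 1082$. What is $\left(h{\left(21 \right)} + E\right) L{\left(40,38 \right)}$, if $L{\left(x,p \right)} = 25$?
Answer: $27000$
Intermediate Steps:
$\left(h{\left(21 \right)} + E\right) L{\left(40,38 \right)} = \left(-2 + 1082\right) 25 = 1080 \cdot 25 = 27000$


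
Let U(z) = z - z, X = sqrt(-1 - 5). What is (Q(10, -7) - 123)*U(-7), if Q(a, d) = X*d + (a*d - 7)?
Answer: 0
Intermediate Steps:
X = I*sqrt(6) (X = sqrt(-6) = I*sqrt(6) ≈ 2.4495*I)
Q(a, d) = -7 + a*d + I*d*sqrt(6) (Q(a, d) = (I*sqrt(6))*d + (a*d - 7) = I*d*sqrt(6) + (-7 + a*d) = -7 + a*d + I*d*sqrt(6))
U(z) = 0
(Q(10, -7) - 123)*U(-7) = ((-7 + 10*(-7) + I*(-7)*sqrt(6)) - 123)*0 = ((-7 - 70 - 7*I*sqrt(6)) - 123)*0 = ((-77 - 7*I*sqrt(6)) - 123)*0 = (-200 - 7*I*sqrt(6))*0 = 0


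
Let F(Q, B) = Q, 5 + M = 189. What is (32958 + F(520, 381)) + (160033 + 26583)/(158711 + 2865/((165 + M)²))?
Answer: 80898918820143/2416395172 ≈ 33479.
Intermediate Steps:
M = 184 (M = -5 + 189 = 184)
(32958 + F(520, 381)) + (160033 + 26583)/(158711 + 2865/((165 + M)²)) = (32958 + 520) + (160033 + 26583)/(158711 + 2865/((165 + 184)²)) = 33478 + 186616/(158711 + 2865/(349²)) = 33478 + 186616/(158711 + 2865/121801) = 33478 + 186616/(19331161376/121801) = 33478 + 186616*(121801/19331161376) = 33478 + 2841251927/2416395172 = 80898918820143/2416395172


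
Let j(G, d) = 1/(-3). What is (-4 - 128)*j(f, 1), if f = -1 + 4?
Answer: 44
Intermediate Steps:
f = 3
j(G, d) = -⅓
(-4 - 128)*j(f, 1) = (-4 - 128)*(-⅓) = -132*(-⅓) = 44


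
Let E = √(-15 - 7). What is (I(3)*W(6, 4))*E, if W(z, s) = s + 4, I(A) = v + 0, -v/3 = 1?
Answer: -24*I*√22 ≈ -112.57*I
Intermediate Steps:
v = -3 (v = -3*1 = -3)
I(A) = -3 (I(A) = -3 + 0 = -3)
E = I*√22 (E = √(-22) = I*√22 ≈ 4.6904*I)
W(z, s) = 4 + s
(I(3)*W(6, 4))*E = (-3*(4 + 4))*(I*√22) = (-3*8)*(I*√22) = -24*I*√22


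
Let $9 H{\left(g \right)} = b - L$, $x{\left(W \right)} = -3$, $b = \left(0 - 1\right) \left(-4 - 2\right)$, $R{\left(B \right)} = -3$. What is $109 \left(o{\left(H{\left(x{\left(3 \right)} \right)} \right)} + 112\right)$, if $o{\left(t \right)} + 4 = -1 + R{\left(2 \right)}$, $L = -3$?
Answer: $11336$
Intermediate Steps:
$b = 6$ ($b = \left(-1\right) \left(-6\right) = 6$)
$H{\left(g \right)} = 1$ ($H{\left(g \right)} = \frac{6 - -3}{9} = \frac{6 + 3}{9} = \frac{1}{9} \cdot 9 = 1$)
$o{\left(t \right)} = -8$ ($o{\left(t \right)} = -4 - 4 = -8$)
$109 \left(o{\left(H{\left(x{\left(3 \right)} \right)} \right)} + 112\right) = 109 \left(-8 + 112\right) = 109 \cdot 104 = 11336$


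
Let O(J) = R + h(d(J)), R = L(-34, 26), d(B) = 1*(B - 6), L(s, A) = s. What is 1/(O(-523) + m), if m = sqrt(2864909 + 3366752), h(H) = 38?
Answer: -4/6231645 + sqrt(6231661)/6231645 ≈ 0.00039995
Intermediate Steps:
d(B) = -6 + B (d(B) = 1*(-6 + B) = -6 + B)
R = -34
m = sqrt(6231661) ≈ 2496.3
O(J) = 4 (O(J) = -34 + 38 = 4)
1/(O(-523) + m) = 1/(4 + sqrt(6231661))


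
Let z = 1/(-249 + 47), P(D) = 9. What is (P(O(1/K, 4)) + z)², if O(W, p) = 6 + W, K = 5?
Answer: 3301489/40804 ≈ 80.911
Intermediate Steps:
z = -1/202 (z = 1/(-202) = -1/202 ≈ -0.0049505)
(P(O(1/K, 4)) + z)² = (9 - 1/202)² = (1817/202)² = 3301489/40804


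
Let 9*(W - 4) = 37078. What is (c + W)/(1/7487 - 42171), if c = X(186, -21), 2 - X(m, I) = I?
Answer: -279422327/2841608484 ≈ -0.098332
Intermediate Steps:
W = 37114/9 (W = 4 + (⅑)*37078 = 4 + 37078/9 = 37114/9 ≈ 4123.8)
X(m, I) = 2 - I
c = 23 (c = 2 - 1*(-21) = 2 + 21 = 23)
(c + W)/(1/7487 - 42171) = (23 + 37114/9)/(1/7487 - 42171) = 37321/(9*(1/7487 - 42171)) = 37321/(9*(-315734276/7487)) = (37321/9)*(-7487/315734276) = -279422327/2841608484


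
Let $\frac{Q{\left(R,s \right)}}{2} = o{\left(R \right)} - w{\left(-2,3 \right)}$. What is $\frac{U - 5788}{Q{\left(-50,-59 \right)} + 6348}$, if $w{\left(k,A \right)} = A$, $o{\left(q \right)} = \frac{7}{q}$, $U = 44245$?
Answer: $\frac{961425}{158543} \approx 6.0641$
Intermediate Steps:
$Q{\left(R,s \right)} = -6 + \frac{14}{R}$ ($Q{\left(R,s \right)} = 2 \left(\frac{7}{R} - 3\right) = 2 \left(-3 + \frac{7}{R}\right) = -6 + \frac{14}{R}$)
$\frac{U - 5788}{Q{\left(-50,-59 \right)} + 6348} = \frac{44245 - 5788}{\left(-6 + \frac{14}{-50}\right) + 6348} = \frac{38457}{\left(-6 + 14 \left(- \frac{1}{50}\right)\right) + 6348} = \frac{38457}{\left(-6 - \frac{7}{25}\right) + 6348} = \frac{38457}{- \frac{157}{25} + 6348} = \frac{38457}{\frac{158543}{25}} = 38457 \cdot \frac{25}{158543} = \frac{961425}{158543}$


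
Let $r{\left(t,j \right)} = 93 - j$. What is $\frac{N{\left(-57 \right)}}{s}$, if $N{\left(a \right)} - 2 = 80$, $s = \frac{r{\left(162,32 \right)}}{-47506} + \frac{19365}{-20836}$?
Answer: $- \frac{40583235656}{460612343} \approx -88.107$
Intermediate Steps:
$s = - \frac{460612343}{494917508}$ ($s = \frac{93 - 32}{-47506} + \frac{19365}{-20836} = \left(93 - 32\right) \left(- \frac{1}{47506}\right) + 19365 \left(- \frac{1}{20836}\right) = 61 \left(- \frac{1}{47506}\right) - \frac{19365}{20836} = - \frac{61}{47506} - \frac{19365}{20836} = - \frac{460612343}{494917508} \approx -0.93069$)
$N{\left(a \right)} = 82$ ($N{\left(a \right)} = 2 + 80 = 82$)
$\frac{N{\left(-57 \right)}}{s} = \frac{82}{- \frac{460612343}{494917508}} = 82 \left(- \frac{494917508}{460612343}\right) = - \frac{40583235656}{460612343}$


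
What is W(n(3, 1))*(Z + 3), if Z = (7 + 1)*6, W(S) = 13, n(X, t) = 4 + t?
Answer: 663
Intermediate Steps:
Z = 48 (Z = 8*6 = 48)
W(n(3, 1))*(Z + 3) = 13*(48 + 3) = 13*51 = 663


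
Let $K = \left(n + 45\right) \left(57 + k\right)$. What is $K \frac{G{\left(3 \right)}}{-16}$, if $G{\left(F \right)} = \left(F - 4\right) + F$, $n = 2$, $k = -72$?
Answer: $\frac{705}{8} \approx 88.125$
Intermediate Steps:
$G{\left(F \right)} = -4 + 2 F$ ($G{\left(F \right)} = \left(-4 + F\right) + F = -4 + 2 F$)
$K = -705$ ($K = \left(2 + 45\right) \left(57 - 72\right) = 47 \left(-15\right) = -705$)
$K \frac{G{\left(3 \right)}}{-16} = - 705 \frac{-4 + 2 \cdot 3}{-16} = - 705 \left(-4 + 6\right) \left(- \frac{1}{16}\right) = - 705 \cdot 2 \left(- \frac{1}{16}\right) = \left(-705\right) \left(- \frac{1}{8}\right) = \frac{705}{8}$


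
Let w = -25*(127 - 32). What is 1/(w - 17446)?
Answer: -1/19821 ≈ -5.0452e-5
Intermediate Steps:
w = -2375 (w = -25*95 = -2375)
1/(w - 17446) = 1/(-2375 - 17446) = 1/(-19821) = -1/19821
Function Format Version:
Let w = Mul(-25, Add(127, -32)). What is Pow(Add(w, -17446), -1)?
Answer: Rational(-1, 19821) ≈ -5.0452e-5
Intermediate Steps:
w = -2375 (w = Mul(-25, 95) = -2375)
Pow(Add(w, -17446), -1) = Pow(Add(-2375, -17446), -1) = Pow(-19821, -1) = Rational(-1, 19821)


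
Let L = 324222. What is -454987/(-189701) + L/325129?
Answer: 209434705945/61677296429 ≈ 3.3957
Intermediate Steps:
-454987/(-189701) + L/325129 = -454987/(-189701) + 324222/325129 = -454987*(-1/189701) + 324222*(1/325129) = 454987/189701 + 324222/325129 = 209434705945/61677296429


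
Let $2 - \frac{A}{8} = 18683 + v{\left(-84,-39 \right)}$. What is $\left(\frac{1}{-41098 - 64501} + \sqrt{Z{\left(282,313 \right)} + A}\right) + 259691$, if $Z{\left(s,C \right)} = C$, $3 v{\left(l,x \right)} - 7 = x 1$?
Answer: $\frac{27423109908}{105599} + \frac{i \sqrt{1341447}}{3} \approx 2.5969 \cdot 10^{5} + 386.07 i$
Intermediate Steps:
$v{\left(l,x \right)} = \frac{7}{3} + \frac{x}{3}$ ($v{\left(l,x \right)} = \frac{7}{3} + \frac{x 1}{3} = \frac{7}{3} + \frac{x}{3}$)
$A = - \frac{448088}{3}$ ($A = 16 - 8 \left(18683 + \left(\frac{7}{3} + \frac{1}{3} \left(-39\right)\right)\right) = 16 - 8 \left(18683 + \left(\frac{7}{3} - 13\right)\right) = 16 - 8 \left(18683 - \frac{32}{3}\right) = 16 - \frac{448136}{3} = - \frac{448088}{3} \approx -1.4936 \cdot 10^{5}$)
$\left(\frac{1}{-41098 - 64501} + \sqrt{Z{\left(282,313 \right)} + A}\right) + 259691 = \left(\frac{1}{-41098 - 64501} + \sqrt{313 - \frac{448088}{3}}\right) + 259691 = \left(\frac{1}{-105599} + \sqrt{- \frac{447149}{3}}\right) + 259691 = \left(- \frac{1}{105599} + \frac{i \sqrt{1341447}}{3}\right) + 259691 = \frac{27423109908}{105599} + \frac{i \sqrt{1341447}}{3}$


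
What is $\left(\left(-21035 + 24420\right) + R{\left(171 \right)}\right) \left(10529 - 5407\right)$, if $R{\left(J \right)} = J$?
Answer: $18213832$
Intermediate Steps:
$\left(\left(-21035 + 24420\right) + R{\left(171 \right)}\right) \left(10529 - 5407\right) = \left(\left(-21035 + 24420\right) + 171\right) \left(10529 - 5407\right) = \left(3385 + 171\right) 5122 = 3556 \cdot 5122 = 18213832$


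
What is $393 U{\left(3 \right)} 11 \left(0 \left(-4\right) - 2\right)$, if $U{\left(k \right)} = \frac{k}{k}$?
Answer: $-8646$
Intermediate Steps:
$U{\left(k \right)} = 1$
$393 U{\left(3 \right)} 11 \left(0 \left(-4\right) - 2\right) = 393 \cdot 1 \cdot 11 \left(0 \left(-4\right) - 2\right) = 393 \cdot 11 \left(0 - 2\right) = 393 \cdot 11 \left(-2\right) = 393 \left(-22\right) = -8646$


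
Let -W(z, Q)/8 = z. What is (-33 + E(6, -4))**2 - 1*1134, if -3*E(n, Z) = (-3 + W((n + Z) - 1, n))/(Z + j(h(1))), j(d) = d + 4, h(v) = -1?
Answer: 1894/9 ≈ 210.44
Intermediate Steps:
W(z, Q) = -8*z
j(d) = 4 + d
E(n, Z) = -(5 - 8*Z - 8*n)/(3*(3 + Z)) (E(n, Z) = -(-3 - 8*((n + Z) - 1))/(3*(Z + (4 - 1))) = -(-3 - 8*((Z + n) - 1))/(3*(Z + 3)) = -(-3 - 8*(-1 + Z + n))/(3*(3 + Z)) = -(-3 + (8 - 8*Z - 8*n))/(3*(3 + Z)) = -(5 - 8*Z - 8*n)/(3*(3 + Z)))
(-33 + E(6, -4))**2 - 1*1134 = (-33 + (-5 + 8*(-4) + 8*6)/(3*(3 - 4)))**2 - 1*1134 = (-33 + (1/3)*(-5 - 32 + 48)/(-1))**2 - 1134 = (-33 + (1/3)*(-1)*11)**2 - 1134 = (-33 - 11/3)**2 - 1134 = (-110/3)**2 - 1134 = 12100/9 - 1134 = 1894/9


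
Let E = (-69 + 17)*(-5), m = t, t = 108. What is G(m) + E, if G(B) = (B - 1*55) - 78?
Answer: 235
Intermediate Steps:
m = 108
G(B) = -133 + B (G(B) = (B - 55) - 78 = (-55 + B) - 78 = -133 + B)
E = 260 (E = -52*(-5) = 260)
G(m) + E = (-133 + 108) + 260 = -25 + 260 = 235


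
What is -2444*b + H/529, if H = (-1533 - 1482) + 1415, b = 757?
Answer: -978708732/529 ≈ -1.8501e+6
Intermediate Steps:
H = -1600 (H = -3015 + 1415 = -1600)
-2444*b + H/529 = -2444/(1/757) - 1600/529 = -2444/1/757 - 1600*1/529 = -2444*757 - 1600/529 = -1850108 - 1600/529 = -978708732/529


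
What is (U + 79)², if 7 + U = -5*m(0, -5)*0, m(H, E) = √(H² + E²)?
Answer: 5184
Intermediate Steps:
m(H, E) = √(E² + H²)
U = -7 (U = -7 - 5*√((-5)² + 0²)*0 = -7 - 5*√(25 + 0)*0 = -7 - 5*√25*0 = -7 - 5*5*0 = -7 - 25*0 = -7 + 0 = -7)
(U + 79)² = (-7 + 79)² = 72² = 5184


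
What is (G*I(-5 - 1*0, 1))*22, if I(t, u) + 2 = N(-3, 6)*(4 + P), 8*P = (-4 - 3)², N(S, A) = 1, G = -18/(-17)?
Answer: 6435/34 ≈ 189.26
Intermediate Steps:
G = 18/17 (G = -18*(-1/17) = 18/17 ≈ 1.0588)
P = 49/8 (P = (-4 - 3)²/8 = (⅛)*(-7)² = (⅛)*49 = 49/8 ≈ 6.1250)
I(t, u) = 65/8 (I(t, u) = -2 + 1*(4 + 49/8) = -2 + 1*(81/8) = -2 + 81/8 = 65/8)
(G*I(-5 - 1*0, 1))*22 = ((18/17)*(65/8))*22 = (585/68)*22 = 6435/34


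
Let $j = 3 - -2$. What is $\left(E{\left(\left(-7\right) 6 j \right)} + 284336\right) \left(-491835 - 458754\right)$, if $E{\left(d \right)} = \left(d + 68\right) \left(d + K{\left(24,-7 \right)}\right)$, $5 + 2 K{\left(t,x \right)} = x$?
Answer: $-299443139712$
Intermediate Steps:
$K{\left(t,x \right)} = - \frac{5}{2} + \frac{x}{2}$
$j = 5$ ($j = 3 + 2 = 5$)
$E{\left(d \right)} = \left(-6 + d\right) \left(68 + d\right)$ ($E{\left(d \right)} = \left(d + 68\right) \left(d + \left(- \frac{5}{2} + \frac{1}{2} \left(-7\right)\right)\right) = \left(68 + d\right) \left(d - 6\right) = \left(68 + d\right) \left(-6 + d\right) = \left(-6 + d\right) \left(68 + d\right)$)
$\left(E{\left(\left(-7\right) 6 j \right)} + 284336\right) \left(-491835 - 458754\right) = \left(\left(-408 + \left(\left(-7\right) 6 \cdot 5\right)^{2} + 62 \left(-7\right) 6 \cdot 5\right) + 284336\right) \left(-491835 - 458754\right) = \left(\left(-408 + \left(\left(-42\right) 5\right)^{2} + 62 \left(\left(-42\right) 5\right)\right) + 284336\right) \left(-950589\right) = \left(\left(-408 + \left(-210\right)^{2} + 62 \left(-210\right)\right) + 284336\right) \left(-950589\right) = \left(\left(-408 + 44100 - 13020\right) + 284336\right) \left(-950589\right) = \left(30672 + 284336\right) \left(-950589\right) = 315008 \left(-950589\right) = -299443139712$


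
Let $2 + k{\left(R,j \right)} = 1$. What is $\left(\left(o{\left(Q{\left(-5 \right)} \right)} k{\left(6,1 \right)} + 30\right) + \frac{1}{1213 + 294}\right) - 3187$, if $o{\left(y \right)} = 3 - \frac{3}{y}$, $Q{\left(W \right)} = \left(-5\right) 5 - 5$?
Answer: $- \frac{47622697}{15070} \approx -3160.1$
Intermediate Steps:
$k{\left(R,j \right)} = -1$ ($k{\left(R,j \right)} = -2 + 1 = -1$)
$Q{\left(W \right)} = -30$ ($Q{\left(W \right)} = -25 - 5 = -30$)
$\left(\left(o{\left(Q{\left(-5 \right)} \right)} k{\left(6,1 \right)} + 30\right) + \frac{1}{1213 + 294}\right) - 3187 = \left(\left(\left(3 - \frac{3}{-30}\right) \left(-1\right) + 30\right) + \frac{1}{1213 + 294}\right) - 3187 = \left(\left(\left(3 - - \frac{1}{10}\right) \left(-1\right) + 30\right) + \frac{1}{1507}\right) - 3187 = \left(\left(\left(3 + \frac{1}{10}\right) \left(-1\right) + 30\right) + \frac{1}{1507}\right) - 3187 = \left(\left(\frac{31}{10} \left(-1\right) + 30\right) + \frac{1}{1507}\right) - 3187 = \left(\left(- \frac{31}{10} + 30\right) + \frac{1}{1507}\right) - 3187 = \left(\frac{269}{10} + \frac{1}{1507}\right) - 3187 = \frac{405393}{15070} - 3187 = - \frac{47622697}{15070}$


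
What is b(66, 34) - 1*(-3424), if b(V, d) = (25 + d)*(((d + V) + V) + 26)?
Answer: 14752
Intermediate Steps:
b(V, d) = (25 + d)*(26 + d + 2*V) (b(V, d) = (25 + d)*(((V + d) + V) + 26) = (25 + d)*((d + 2*V) + 26) = (25 + d)*(26 + d + 2*V))
b(66, 34) - 1*(-3424) = (650 + 34**2 + 50*66 + 51*34 + 2*66*34) - 1*(-3424) = (650 + 1156 + 3300 + 1734 + 4488) + 3424 = 11328 + 3424 = 14752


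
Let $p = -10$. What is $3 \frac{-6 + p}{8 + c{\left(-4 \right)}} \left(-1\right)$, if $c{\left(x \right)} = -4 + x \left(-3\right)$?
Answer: $3$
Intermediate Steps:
$c{\left(x \right)} = -4 - 3 x$
$3 \frac{-6 + p}{8 + c{\left(-4 \right)}} \left(-1\right) = 3 \frac{-6 - 10}{8 - -8} \left(-1\right) = 3 \left(- \frac{16}{8 + \left(-4 + 12\right)}\right) \left(-1\right) = 3 \left(- \frac{16}{8 + 8}\right) \left(-1\right) = 3 \left(- \frac{16}{16}\right) \left(-1\right) = 3 \left(\left(-16\right) \frac{1}{16}\right) \left(-1\right) = 3 \left(-1\right) \left(-1\right) = \left(-3\right) \left(-1\right) = 3$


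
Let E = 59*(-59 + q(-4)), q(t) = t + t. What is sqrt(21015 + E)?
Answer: sqrt(17062) ≈ 130.62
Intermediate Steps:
q(t) = 2*t
E = -3953 (E = 59*(-59 + 2*(-4)) = 59*(-59 - 8) = 59*(-67) = -3953)
sqrt(21015 + E) = sqrt(21015 - 3953) = sqrt(17062)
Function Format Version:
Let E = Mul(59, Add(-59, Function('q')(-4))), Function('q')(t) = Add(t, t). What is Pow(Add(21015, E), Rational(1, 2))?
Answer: Pow(17062, Rational(1, 2)) ≈ 130.62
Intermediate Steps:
Function('q')(t) = Mul(2, t)
E = -3953 (E = Mul(59, Add(-59, Mul(2, -4))) = Mul(59, Add(-59, -8)) = Mul(59, -67) = -3953)
Pow(Add(21015, E), Rational(1, 2)) = Pow(Add(21015, -3953), Rational(1, 2)) = Pow(17062, Rational(1, 2))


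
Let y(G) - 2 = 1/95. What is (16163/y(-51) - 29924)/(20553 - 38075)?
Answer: 4179999/3346702 ≈ 1.2490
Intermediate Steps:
y(G) = 191/95 (y(G) = 2 + 1/95 = 191/95)
(16163/y(-51) - 29924)/(20553 - 38075) = (16163/(191/95) - 29924)/(20553 - 38075) = (16163*(95/191) - 29924)/(-17522) = (1535485/191 - 29924)*(-1/17522) = -4179999/191*(-1/17522) = 4179999/3346702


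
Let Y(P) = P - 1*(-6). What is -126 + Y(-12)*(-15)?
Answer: -36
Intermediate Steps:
Y(P) = 6 + P (Y(P) = P + 6 = 6 + P)
-126 + Y(-12)*(-15) = -126 + (6 - 12)*(-15) = -126 - 6*(-15) = -126 + 90 = -36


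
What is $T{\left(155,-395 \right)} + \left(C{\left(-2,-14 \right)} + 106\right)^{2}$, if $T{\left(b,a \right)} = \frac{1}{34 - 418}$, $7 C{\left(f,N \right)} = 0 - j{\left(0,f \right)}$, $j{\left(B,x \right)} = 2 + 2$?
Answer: $\frac{209143247}{18816} \approx 11115.0$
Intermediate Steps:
$j{\left(B,x \right)} = 4$
$C{\left(f,N \right)} = - \frac{4}{7}$ ($C{\left(f,N \right)} = \frac{0 - 4}{7} = \frac{1}{7} \left(-4\right) = - \frac{4}{7}$)
$T{\left(b,a \right)} = - \frac{1}{384}$ ($T{\left(b,a \right)} = \frac{1}{-384} = - \frac{1}{384}$)
$T{\left(155,-395 \right)} + \left(C{\left(-2,-14 \right)} + 106\right)^{2} = - \frac{1}{384} + \left(- \frac{4}{7} + 106\right)^{2} = - \frac{1}{384} + \left(\frac{738}{7}\right)^{2} = - \frac{1}{384} + \frac{544644}{49} = \frac{209143247}{18816}$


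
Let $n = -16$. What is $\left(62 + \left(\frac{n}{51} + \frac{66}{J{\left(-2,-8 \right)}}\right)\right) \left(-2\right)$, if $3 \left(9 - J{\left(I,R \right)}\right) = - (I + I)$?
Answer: $- \frac{164912}{1173} \approx -140.59$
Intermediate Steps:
$J{\left(I,R \right)} = 9 + \frac{2 I}{3}$ ($J{\left(I,R \right)} = 9 - \frac{\left(-1\right) \left(I + I\right)}{3} = 9 - \frac{\left(-1\right) 2 I}{3} = 9 - \frac{\left(-2\right) I}{3} = 9 + \frac{2 I}{3}$)
$\left(62 + \left(\frac{n}{51} + \frac{66}{J{\left(-2,-8 \right)}}\right)\right) \left(-2\right) = \left(62 + \left(- \frac{16}{51} + \frac{66}{9 + \frac{2}{3} \left(-2\right)}\right)\right) \left(-2\right) = \left(62 + \left(\left(-16\right) \frac{1}{51} + \frac{66}{9 - \frac{4}{3}}\right)\right) \left(-2\right) = \left(62 - \left(\frac{16}{51} - \frac{66}{\frac{23}{3}}\right)\right) \left(-2\right) = \left(62 + \left(- \frac{16}{51} + 66 \cdot \frac{3}{23}\right)\right) \left(-2\right) = \left(62 + \left(- \frac{16}{51} + \frac{198}{23}\right)\right) \left(-2\right) = \left(62 + \frac{9730}{1173}\right) \left(-2\right) = \frac{82456}{1173} \left(-2\right) = - \frac{164912}{1173}$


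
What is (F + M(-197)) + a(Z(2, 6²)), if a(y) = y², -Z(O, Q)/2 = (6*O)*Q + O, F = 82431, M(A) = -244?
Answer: 835611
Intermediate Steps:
Z(O, Q) = -2*O - 12*O*Q (Z(O, Q) = -2*((6*O)*Q + O) = -2*(6*O*Q + O) = -2*(O + 6*O*Q) = -2*O - 12*O*Q)
(F + M(-197)) + a(Z(2, 6²)) = (82431 - 244) + (-2*2*(1 + 6*6²))² = 82187 + (-2*2*(1 + 6*36))² = 82187 + (-2*2*(1 + 216))² = 82187 + (-2*2*217)² = 82187 + (-868)² = 82187 + 753424 = 835611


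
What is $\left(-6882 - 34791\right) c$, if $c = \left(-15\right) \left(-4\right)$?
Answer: $-2500380$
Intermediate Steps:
$c = 60$
$\left(-6882 - 34791\right) c = \left(-6882 - 34791\right) 60 = \left(-41673\right) 60 = -2500380$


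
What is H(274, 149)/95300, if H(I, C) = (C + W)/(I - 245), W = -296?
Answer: -147/2763700 ≈ -5.3190e-5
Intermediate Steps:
H(I, C) = (-296 + C)/(-245 + I) (H(I, C) = (C - 296)/(I - 245) = (-296 + C)/(-245 + I))
H(274, 149)/95300 = ((-296 + 149)/(-245 + 274))/95300 = (-147/29)*(1/95300) = ((1/29)*(-147))*(1/95300) = -147/29*1/95300 = -147/2763700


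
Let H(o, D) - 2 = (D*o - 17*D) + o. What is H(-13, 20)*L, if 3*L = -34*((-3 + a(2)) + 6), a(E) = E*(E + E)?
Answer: 228514/3 ≈ 76171.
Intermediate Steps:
a(E) = 2*E² (a(E) = E*(2*E) = 2*E²)
H(o, D) = 2 + o - 17*D + D*o (H(o, D) = 2 + ((D*o - 17*D) + o) = 2 + ((-17*D + D*o) + o) = 2 + (o - 17*D + D*o) = 2 + o - 17*D + D*o)
L = -374/3 (L = (-34*((-3 + 2*2²) + 6))/3 = (-34*((-3 + 2*4) + 6))/3 = (-34*((-3 + 8) + 6))/3 = (-34*(5 + 6))/3 = (-34*11)/3 = (⅓)*(-374) = -374/3 ≈ -124.67)
H(-13, 20)*L = (2 - 13 - 17*20 + 20*(-13))*(-374/3) = (2 - 13 - 340 - 260)*(-374/3) = -611*(-374/3) = 228514/3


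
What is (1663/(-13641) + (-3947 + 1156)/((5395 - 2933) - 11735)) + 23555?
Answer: 993188367049/42164331 ≈ 23555.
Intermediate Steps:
(1663/(-13641) + (-3947 + 1156)/((5395 - 2933) - 11735)) + 23555 = (1663*(-1/13641) - 2791/(2462 - 11735)) + 23555 = (-1663/13641 - 2791/(-9273)) + 23555 = (-1663/13641 - 2791*(-1/9273)) + 23555 = (-1663/13641 + 2791/9273) + 23555 = 7550344/42164331 + 23555 = 993188367049/42164331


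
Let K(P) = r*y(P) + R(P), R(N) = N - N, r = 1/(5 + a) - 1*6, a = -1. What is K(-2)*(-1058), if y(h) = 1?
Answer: 12167/2 ≈ 6083.5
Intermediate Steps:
r = -23/4 (r = 1/(5 - 1) - 1*6 = 1/4 - 6 = ¼ - 6 = -23/4 ≈ -5.7500)
R(N) = 0
K(P) = -23/4 (K(P) = -23/4*1 + 0 = -23/4 + 0 = -23/4)
K(-2)*(-1058) = -23/4*(-1058) = 12167/2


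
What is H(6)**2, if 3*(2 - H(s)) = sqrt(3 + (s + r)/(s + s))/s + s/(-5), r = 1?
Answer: 560947/97200 - 2*sqrt(129)/45 ≈ 5.2663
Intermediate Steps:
H(s) = 2 + s/15 - sqrt(3 + (1 + s)/(2*s))/(3*s) (H(s) = 2 - (sqrt(3 + (s + 1)/(s + s))/s + s/(-5))/3 = 2 - (sqrt(3 + (1 + s)/((2*s)))/s + s*(-1/5))/3 = 2 - (sqrt(3 + (1 + s)*(1/(2*s)))/s - s/5)/3 = 2 - (sqrt(3 + (1 + s)/(2*s))/s - s/5)/3 = 2 - (-s/5 + sqrt(3 + (1 + s)/(2*s))/s)/3 = 2 + (s/15 - sqrt(3 + (1 + s)/(2*s))/(3*s)) = 2 + s/15 - sqrt(3 + (1 + s)/(2*s))/(3*s))
H(6)**2 = (2 + (1/15)*6 - 1/6*sqrt(2)*sqrt(7 + 1/6)/6)**2 = (2 + 2/5 - 1/6*sqrt(2)*1/6*sqrt(7 + 1/6))**2 = (2 + 2/5 - 1/6*sqrt(2)*1/6*sqrt(43/6))**2 = (2 + 2/5 - 1/6*sqrt(2)*1/6*sqrt(258)/6)**2 = (2 + 2/5 - sqrt(129)/108)**2 = (12/5 - sqrt(129)/108)**2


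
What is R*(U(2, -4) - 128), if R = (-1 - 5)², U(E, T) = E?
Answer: -4536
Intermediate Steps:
R = 36 (R = (-6)² = 36)
R*(U(2, -4) - 128) = 36*(2 - 128) = 36*(-126) = -4536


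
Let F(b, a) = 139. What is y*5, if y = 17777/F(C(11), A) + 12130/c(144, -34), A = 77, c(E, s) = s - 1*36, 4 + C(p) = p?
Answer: -220840/973 ≈ -226.97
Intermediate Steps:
C(p) = -4 + p
c(E, s) = -36 + s (c(E, s) = s - 36 = -36 + s)
y = -44168/973 (y = 17777/139 + 12130/(-36 - 34) = 17777*(1/139) + 12130/(-70) = 17777/139 + 12130*(-1/70) = 17777/139 - 1213/7 = -44168/973 ≈ -45.394)
y*5 = -44168/973*5 = -220840/973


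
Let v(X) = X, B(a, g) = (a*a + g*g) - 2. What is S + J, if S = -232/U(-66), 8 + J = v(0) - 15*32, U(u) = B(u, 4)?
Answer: -1066396/2185 ≈ -488.05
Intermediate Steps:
B(a, g) = -2 + a² + g² (B(a, g) = (a² + g²) - 2 = -2 + a² + g²)
U(u) = 14 + u² (U(u) = -2 + u² + 4² = -2 + u² + 16 = 14 + u²)
J = -488 (J = -8 + (0 - 15*32) = -8 + (0 - 480) = -8 - 480 = -488)
S = -116/2185 (S = -232/(14 + (-66)²) = -232/(14 + 4356) = -232/4370 = -232*1/4370 = -116/2185 ≈ -0.053089)
S + J = -116/2185 - 488 = -1066396/2185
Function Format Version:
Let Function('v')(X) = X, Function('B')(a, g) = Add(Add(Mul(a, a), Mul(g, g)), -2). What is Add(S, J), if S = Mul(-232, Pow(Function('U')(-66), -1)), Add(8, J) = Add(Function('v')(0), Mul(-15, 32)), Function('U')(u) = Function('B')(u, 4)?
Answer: Rational(-1066396, 2185) ≈ -488.05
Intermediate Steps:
Function('B')(a, g) = Add(-2, Pow(a, 2), Pow(g, 2)) (Function('B')(a, g) = Add(Add(Pow(a, 2), Pow(g, 2)), -2) = Add(-2, Pow(a, 2), Pow(g, 2)))
Function('U')(u) = Add(14, Pow(u, 2)) (Function('U')(u) = Add(-2, Pow(u, 2), Pow(4, 2)) = Add(-2, Pow(u, 2), 16) = Add(14, Pow(u, 2)))
J = -488 (J = Add(-8, Add(0, Mul(-15, 32))) = Add(-8, Add(0, -480)) = Add(-8, -480) = -488)
S = Rational(-116, 2185) (S = Mul(-232, Pow(Add(14, Pow(-66, 2)), -1)) = Mul(-232, Pow(Add(14, 4356), -1)) = Mul(-232, Pow(4370, -1)) = Mul(-232, Rational(1, 4370)) = Rational(-116, 2185) ≈ -0.053089)
Add(S, J) = Add(Rational(-116, 2185), -488) = Rational(-1066396, 2185)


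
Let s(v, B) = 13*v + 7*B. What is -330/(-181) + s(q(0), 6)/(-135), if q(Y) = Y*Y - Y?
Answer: 12316/8145 ≈ 1.5121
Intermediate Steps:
q(Y) = Y**2 - Y
s(v, B) = 7*B + 13*v
-330/(-181) + s(q(0), 6)/(-135) = -330/(-181) + (7*6 + 13*(0*(-1 + 0)))/(-135) = -330*(-1/181) + (42 + 13*(0*(-1)))*(-1/135) = 330/181 + (42 + 13*0)*(-1/135) = 330/181 + (42 + 0)*(-1/135) = 330/181 + 42*(-1/135) = 330/181 - 14/45 = 12316/8145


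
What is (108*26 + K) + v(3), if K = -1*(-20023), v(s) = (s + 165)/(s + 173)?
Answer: 502303/22 ≈ 22832.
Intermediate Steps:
v(s) = (165 + s)/(173 + s)
K = 20023
(108*26 + K) + v(3) = (108*26 + 20023) + (165 + 3)/(173 + 3) = (2808 + 20023) + 168/176 = 22831 + (1/176)*168 = 22831 + 21/22 = 502303/22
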